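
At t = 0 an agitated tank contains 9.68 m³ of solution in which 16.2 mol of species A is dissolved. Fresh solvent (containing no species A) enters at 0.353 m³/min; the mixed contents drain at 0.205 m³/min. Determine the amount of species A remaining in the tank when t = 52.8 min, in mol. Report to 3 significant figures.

7.14 mol

Total volume: dV/dt = Q_in − Q_out = 0.14800 m³/min, so V(t) = 9.68 + 0.14800 t and V(52.8) = 17.494 m³.
Species balance (pure solvent in): dm/dt = −Q_out · m/V(t).
Separate: dm/m = −Q_out dt/V(t) ⇒ ln(m/m₀) = −(Q_out/(Q_in−Q_out)) ln(V/V₀).
m = m₀ (V₀/V)^(Q_out/(Q_in−Q_out)) = 16.2 × (9.68/17.494)^(1.3851) = 7.1368 mol.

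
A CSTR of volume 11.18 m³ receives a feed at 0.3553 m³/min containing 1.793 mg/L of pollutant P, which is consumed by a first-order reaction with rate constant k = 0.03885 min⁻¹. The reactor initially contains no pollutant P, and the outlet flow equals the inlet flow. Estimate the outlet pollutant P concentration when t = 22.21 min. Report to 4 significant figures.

0.6387 mg/L

Species balance: V dC/dt = Q C_in − Q C − k V C.
dC/dt = (Q/V) C_in − (Q/V + k) C; effective rate a = Q/V + k = 0.0317800 + 0.03885 = 0.0706300 min⁻¹.
C_ss = Q C_in/(Q + kV) = 0.806761 mg/L; C(t) = C_ss + (C₀ − C_ss) e^(−a t).
C(22.21) = 0.806761 + (-0.806761)·e^(−0.0706300·22.21) = 0.806761 + (-0.806761)·0.208318 = 0.638698 mg/L.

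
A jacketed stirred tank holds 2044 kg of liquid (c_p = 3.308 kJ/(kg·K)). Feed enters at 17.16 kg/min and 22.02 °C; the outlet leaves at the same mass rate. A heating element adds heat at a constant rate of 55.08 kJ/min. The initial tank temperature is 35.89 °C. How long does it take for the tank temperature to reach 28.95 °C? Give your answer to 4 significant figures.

91.98 min

Heat balance on the well-mixed liquid: M c_p dT/dt = ṁ c_p (T_in − T) + 55.08.
τ = M/ṁ = 119.114 min; T_ss = T_in + Q̇/(ṁ c_p) = 22.9903 °C.
T(t) = T_ss + (T₀ − T_ss) e^(−t/τ). Set T = 28.95:
e^(−t/τ) = (28.95 − 22.9903)/(35.89 − 22.9903) = 0.462003
t = −119.114 · ln(0.462003) = 91.9782 min.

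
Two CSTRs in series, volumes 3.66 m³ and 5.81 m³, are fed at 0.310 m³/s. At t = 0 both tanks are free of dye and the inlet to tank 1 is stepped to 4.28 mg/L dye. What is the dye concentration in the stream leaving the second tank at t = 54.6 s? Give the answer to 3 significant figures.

Each tank obeys Vᵢ dCᵢ/dt = Q(Cᵢ₋₁ − Cᵢ), so τᵢ = Vᵢ/Q.
τ₁ = 3.66/0.310 = 11.806 s; τ₂ = 5.81/0.310 = 18.742 s.
Tank 1: C₁ = C_in(1 − e^(−t/τ₁)). Tank 2 (τ₁ ≠ τ₂): C₂ = C_in[1 − (τ₁ e^(−t/τ₁) − τ₂ e^(−t/τ₂))/(τ₁ − τ₂)].
At t = 54.6: e^(−t/τ₁) = 0.0098077, e^(−t/τ₂) = 0.054299.
C₂ = 4.28·[1 − (11.806·0.0098077 − 18.742·0.054299)/(-6.9355)] = 4.28·0.86996 = 3.7234 mg/L.

3.72 mg/L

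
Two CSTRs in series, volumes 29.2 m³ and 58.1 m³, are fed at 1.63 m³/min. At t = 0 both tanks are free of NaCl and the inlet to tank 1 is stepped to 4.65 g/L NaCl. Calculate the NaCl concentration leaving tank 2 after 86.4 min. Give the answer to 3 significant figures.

3.86 g/L

Species balance on tank i: dCᵢ/dt = (Cᵢ₋₁ − Cᵢ)/τᵢ with τᵢ = Vᵢ/Q.
τ₁ = 29.2/1.63 = 17.914 min; τ₂ = 58.1/1.63 = 35.644 min.
Tank 1: C₁ = C_in(1 − e^(−t/τ₁)). Tank 2 (τ₁ ≠ τ₂): C₂ = C_in[1 − (τ₁ e^(−t/τ₁) − τ₂ e^(−t/τ₂))/(τ₁ − τ₂)].
At t = 86.4: e^(−t/τ₁) = 0.0080425, e^(−t/τ₂) = 0.088570.
C₂ = 4.65·[1 − (17.914·0.0080425 − 35.644·0.088570)/(-17.730)] = 4.65·0.83007 = 3.8598 g/L.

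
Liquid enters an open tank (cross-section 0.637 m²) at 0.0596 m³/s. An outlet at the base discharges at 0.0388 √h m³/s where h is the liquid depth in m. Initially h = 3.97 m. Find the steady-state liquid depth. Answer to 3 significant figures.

A dh/dt = Q_in − 0.0388 √h. Steady state requires inflow = outflow:
Q_in = 0.0388 √h_ss ⇒ √h_ss = 0.0596/0.0388 = 1.5361.
h_ss = 1.5361² = 2.3595 m. (Since h₀ = 3.97 m > h_ss, the level will fall toward this value.)

2.36 m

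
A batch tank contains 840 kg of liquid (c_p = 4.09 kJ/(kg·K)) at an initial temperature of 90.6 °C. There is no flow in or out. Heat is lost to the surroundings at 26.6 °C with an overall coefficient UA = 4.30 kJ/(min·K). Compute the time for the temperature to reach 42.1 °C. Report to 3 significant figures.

M c_p dT/dt = −UA(T − T_amb).
τ = M c_p/UA = 798.98 min; T_ss = T_amb = 26.600 °C.
T(t) = T_ss + (T₀ − T_ss)e^(−t/τ); set T = 42.1:
t = −τ ln[(T − T_ss)/(T₀ − T_ss)] = −798.98 · ln(0.24219) = 1133.0 min.

1130 min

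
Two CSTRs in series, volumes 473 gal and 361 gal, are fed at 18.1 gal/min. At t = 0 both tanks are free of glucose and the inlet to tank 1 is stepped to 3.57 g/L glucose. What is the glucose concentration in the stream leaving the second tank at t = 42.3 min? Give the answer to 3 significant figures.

1.96 g/L

Each tank obeys Vᵢ dCᵢ/dt = Q(Cᵢ₋₁ − Cᵢ), so τᵢ = Vᵢ/Q.
τ₁ = 473/18.1 = 26.133 min; τ₂ = 361/18.1 = 19.945 min.
Solving the cascade with C₁(0)=C₂(0)=0 gives C₂(t) = C_in[1 − (τ₁ e^(−t/τ₁) − τ₂ e^(−t/τ₂))/(τ₁ − τ₂)].
At t = 42.3: e^(−t/τ₁) = 0.19816, e^(−t/τ₂) = 0.11993.
C₂ = 3.57·[1 − (26.133·0.19816 − 19.945·0.11993)/(6.1878)] = 3.57·0.54967 = 1.9623 g/L.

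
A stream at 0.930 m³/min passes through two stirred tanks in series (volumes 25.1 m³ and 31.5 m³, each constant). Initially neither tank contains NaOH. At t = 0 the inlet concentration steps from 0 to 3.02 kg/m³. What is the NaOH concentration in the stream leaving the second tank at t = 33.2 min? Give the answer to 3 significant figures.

Species balance on tank i: dCᵢ/dt = (Cᵢ₋₁ − Cᵢ)/τᵢ with τᵢ = Vᵢ/Q.
τ₁ = 25.1/0.930 = 26.989 min; τ₂ = 31.5/0.930 = 33.871 min.
Tank 1: C₁ = C_in(1 − e^(−t/τ₁)). Tank 2 (τ₁ ≠ τ₂): C₂ = C_in[1 − (τ₁ e^(−t/τ₁) − τ₂ e^(−t/τ₂))/(τ₁ − τ₂)].
At t = 33.2: e^(−t/τ₁) = 0.29226, e^(−t/τ₂) = 0.37524.
C₂ = 3.02·[1 − (26.989·0.29226 − 33.871·0.37524)/(-6.8817)] = 3.02·0.29932 = 0.90393 kg/m³.

0.904 kg/m³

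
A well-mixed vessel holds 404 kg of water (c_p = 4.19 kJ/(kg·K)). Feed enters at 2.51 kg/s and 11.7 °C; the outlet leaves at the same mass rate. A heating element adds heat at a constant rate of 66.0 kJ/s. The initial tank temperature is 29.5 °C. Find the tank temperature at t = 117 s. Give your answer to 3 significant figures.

23.5 °C

Energy balance: M c_p dT/dt = ṁ c_p (T_in − T) + 66.0.
τ = M/ṁ = 160.96 s; T_ss = T_in + Q̇/(ṁ c_p) = 11.7 + 66.0/(2.51·4.19) = 17.976 °C.
This is linear first-order; T(t) = T_ss + (T₀ − T_ss) e^(−t/τ).
T(117) = 17.976 + (11.524)·e^(−117/160.96) = 17.976 + (11.524)·0.48340 = 23.547 °C.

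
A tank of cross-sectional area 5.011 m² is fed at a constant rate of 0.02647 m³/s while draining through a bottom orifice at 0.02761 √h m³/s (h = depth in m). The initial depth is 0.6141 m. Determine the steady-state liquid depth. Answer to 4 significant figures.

A dh/dt = Q_in − 0.02761 √h. Steady state requires inflow = outflow:
Q_in = 0.02761 √h_ss ⇒ √h_ss = 0.02647/0.02761 = 0.958711.
h_ss = 0.958711² = 0.919126 m. (Since h₀ = 0.6141 m < h_ss, the level will rise toward this value.)

0.9191 m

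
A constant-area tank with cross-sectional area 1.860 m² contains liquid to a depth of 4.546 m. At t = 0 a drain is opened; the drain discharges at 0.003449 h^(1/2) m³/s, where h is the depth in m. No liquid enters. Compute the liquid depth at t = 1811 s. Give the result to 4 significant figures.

0.2053 m

A dh/dt = −Q_out = −0.003449 √h.
This is separable: 2 d(√h)/dt = −0.003449/A, so √h = √h₀ − (0.003449/(2A)) t.
√h = √4.546 − 0.003449·1811/(2·1.860) = 2.13214 − 1.67907 = 0.453065.
h = 0.453065² = 0.205268 m.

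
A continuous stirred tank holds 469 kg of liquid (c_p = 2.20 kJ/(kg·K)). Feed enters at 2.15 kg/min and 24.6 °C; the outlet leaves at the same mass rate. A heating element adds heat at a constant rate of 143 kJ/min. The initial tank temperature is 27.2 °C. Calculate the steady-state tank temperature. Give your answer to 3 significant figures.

54.8 °C

M c_p dT/dt = ṁ c_p (T_in − T) + Q̇.
At steady state dT/dt = 0 ⇒ T_ss = T_in + Q̇/(ṁ c_p) = 24.6 + 143/(2.15·2.20) = 54.833 °C.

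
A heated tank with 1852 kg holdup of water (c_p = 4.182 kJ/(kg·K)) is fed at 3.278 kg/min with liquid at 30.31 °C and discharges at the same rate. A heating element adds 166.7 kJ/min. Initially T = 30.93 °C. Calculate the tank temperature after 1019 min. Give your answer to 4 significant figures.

M c_p dT/dt = ṁ c_p (T_in − T) + Q̇.
τ = M/ṁ = 564.979 min; T_ss = T_in + Q̇/(ṁ c_p) = 30.31 + 166.7/(3.278·4.182) = 42.4703 °C.
This is linear first-order; T(t) = T_ss + (T₀ − T_ss) e^(−t/τ).
T(1019) = 42.4703 + (-11.5403)·e^(−1019/564.979) = 42.4703 + (-11.5403)·0.164704 = 40.5695 °C.

40.57 °C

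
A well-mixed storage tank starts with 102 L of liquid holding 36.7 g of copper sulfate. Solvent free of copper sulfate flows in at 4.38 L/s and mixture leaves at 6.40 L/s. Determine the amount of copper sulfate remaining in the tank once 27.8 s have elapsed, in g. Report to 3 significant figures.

2.91 g

Let m(t) be the amount of copper sulfate. Volume: V(t) = V₀ + (Q_in − Q_out) t = 102 − 2.0200 t; V(27.8) = 45.844 L.
Species balance (pure solvent in): dm/dt = −Q_out · m/V(t).
dm/m = −Q_out dt/(V₀ − 2.0200 t); integrating gives ln(m/m₀) = −(Q_out/(Q_in−Q_out)) ln(V/V₀).
m = m₀ (V₀/V)^(Q_out/(Q_in−Q_out)) = 36.7 × (102/45.844)^(-3.1683) = 2.9124 g.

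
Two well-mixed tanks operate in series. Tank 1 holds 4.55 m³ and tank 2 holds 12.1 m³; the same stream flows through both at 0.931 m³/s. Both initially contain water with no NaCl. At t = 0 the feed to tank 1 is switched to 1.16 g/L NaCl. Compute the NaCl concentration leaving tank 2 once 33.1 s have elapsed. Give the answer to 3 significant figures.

1.02 g/L

Time constants: τᵢ = Vᵢ/Q for each well-mixed tank.
τ₁ = 4.55/0.931 = 4.8872 s; τ₂ = 12.1/0.931 = 12.997 s.
Tank 1: C₁ = C_in(1 − e^(−t/τ₁)). Tank 2 (τ₁ ≠ τ₂): C₂ = C_in[1 − (τ₁ e^(−t/τ₁) − τ₂ e^(−t/τ₂))/(τ₁ − τ₂)].
At t = 33.1: e^(−t/τ₁) = 0.0011445, e^(−t/τ₂) = 0.078333.
C₂ = 1.16·[1 − (4.8872·0.0011445 − 12.997·0.078333)/(-8.1096)] = 1.16·0.87515 = 1.0152 g/L.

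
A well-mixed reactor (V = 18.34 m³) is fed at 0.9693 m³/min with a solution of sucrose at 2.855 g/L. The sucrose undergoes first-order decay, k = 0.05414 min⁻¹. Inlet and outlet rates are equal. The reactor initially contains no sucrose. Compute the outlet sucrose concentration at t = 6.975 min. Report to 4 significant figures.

Species balance: V dC/dt = Q C_in − Q C − k V C.
This is linear with rate a = Q/V + k = 0.106992 min⁻¹.
C_ss = Q C_in/(Q + kV) = 1.41031 g/L; C(t) = C_ss + (C₀ − C_ss) e^(−a t).
C(6.975) = 1.41031 + (-1.41031)·e^(−0.106992·6.975) = 1.41031 + (-1.41031)·0.474133 = 0.741636 g/L.

0.7416 g/L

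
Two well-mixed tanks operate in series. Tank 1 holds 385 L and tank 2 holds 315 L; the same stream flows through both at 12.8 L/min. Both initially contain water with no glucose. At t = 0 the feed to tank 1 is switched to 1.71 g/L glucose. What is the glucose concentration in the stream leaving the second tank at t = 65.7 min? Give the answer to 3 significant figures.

1.18 g/L

Time constants: τᵢ = Vᵢ/Q for each well-mixed tank.
τ₁ = 385/12.8 = 30.078 min; τ₂ = 315/12.8 = 24.609 min.
Tank 1: C₁ = C_in(1 − e^(−t/τ₁)). Tank 2 (τ₁ ≠ τ₂): C₂ = C_in[1 − (τ₁ e^(−t/τ₁) − τ₂ e^(−t/τ₂))/(τ₁ − τ₂)].
At t = 65.7: e^(−t/τ₁) = 0.11256, e^(−t/τ₂) = 0.069272.
C₂ = 1.71·[1 − (30.078·0.11256 − 24.609·0.069272)/(5.4688)] = 1.71·0.69267 = 1.1845 g/L.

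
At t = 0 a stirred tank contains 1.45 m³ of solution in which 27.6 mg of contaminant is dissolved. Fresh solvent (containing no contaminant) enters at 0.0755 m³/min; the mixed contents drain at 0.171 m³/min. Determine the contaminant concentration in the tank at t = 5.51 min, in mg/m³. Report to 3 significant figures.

Total volume: dV/dt = Q_in − Q_out = -0.095500 m³/min, so V(t) = 1.45 − 0.095500 t and V(5.51) = 0.92379 m³.
Solute balance: dm/dt = 0 − Q_out C = −Q_out m/V(t).
dm/m = −Q_out dt/(V₀ − 0.095500 t); integrating gives ln(m/m₀) = −(Q_out/(Q_in−Q_out)) ln(V/V₀).
m = m₀ (V₀/V)^(Q_out/(Q_in−Q_out)) = 27.6 × (1.45/0.92379)^(-1.7906) = 12.312 mg.
C = m/V = 12.312/0.92379 = 13.328 mg/m³.

13.3 mg/m³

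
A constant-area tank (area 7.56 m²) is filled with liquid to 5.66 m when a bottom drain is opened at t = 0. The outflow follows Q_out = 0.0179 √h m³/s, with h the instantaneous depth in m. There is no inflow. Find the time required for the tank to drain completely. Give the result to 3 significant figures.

2010 s

With no inflow, A dh/dt = −0.0179 √h.
This is separable: 2 d(√h)/dt = −0.0179/A, so √h = √h₀ − (0.0179/(2A)) t.
Set h = 0: 2√h₀ = (0.0179/A) t_empty ⇒ t_empty = 2A√h₀/0.0179.
t_empty = 2·7.56·√5.66/0.0179 = 15.120·2.3791/0.0179 = 2009.6 s.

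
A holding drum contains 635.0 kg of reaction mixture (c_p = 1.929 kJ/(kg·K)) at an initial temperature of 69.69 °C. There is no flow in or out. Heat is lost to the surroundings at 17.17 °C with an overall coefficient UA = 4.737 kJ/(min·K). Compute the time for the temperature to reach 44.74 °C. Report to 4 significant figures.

166.6 min

M c_p dT/dt = −UA(T − T_amb).
τ = M c_p/UA = 258.585 min; T_ss = T_amb = 17.1700 °C.
T(t) = T_ss + (T₀ − T_ss)e^(−t/τ); set T = 44.74:
t = −τ ln[(T − T_ss)/(T₀ − T_ss)] = −258.585 · ln(0.524943) = 166.649 min.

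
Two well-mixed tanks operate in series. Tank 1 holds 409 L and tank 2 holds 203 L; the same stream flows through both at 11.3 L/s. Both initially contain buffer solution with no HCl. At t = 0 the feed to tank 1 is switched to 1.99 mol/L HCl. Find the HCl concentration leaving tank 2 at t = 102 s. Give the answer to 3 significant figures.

1.76 mol/L

Species balance on tank i: dCᵢ/dt = (Cᵢ₋₁ − Cᵢ)/τᵢ with τᵢ = Vᵢ/Q.
τ₁ = 409/11.3 = 36.195 s; τ₂ = 203/11.3 = 17.965 s.
Solving the cascade with C₁(0)=C₂(0)=0 gives C₂(t) = C_in[1 − (τ₁ e^(−t/τ₁) − τ₂ e^(−t/τ₂))/(τ₁ − τ₂)].
At t = 102: e^(−t/τ₁) = 0.059720, e^(−t/τ₂) = 0.0034210.
C₂ = 1.99·[1 − (36.195·0.059720 − 17.965·0.0034210)/(18.230)] = 1.99·0.88480 = 1.7608 mol/L.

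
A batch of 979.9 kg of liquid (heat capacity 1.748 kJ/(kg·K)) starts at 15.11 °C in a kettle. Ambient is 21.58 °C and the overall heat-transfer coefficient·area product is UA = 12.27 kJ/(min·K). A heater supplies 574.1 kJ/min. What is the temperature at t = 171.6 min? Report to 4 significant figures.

M c_p dT/dt = −UA(T − T_amb) + Q̇.
dT/dt = (T_ss − T)/τ with T_ss = T_amb + Q̇/UA = 21.58 + 574.1/12.27 = 68.3689 °C, τ = M c_p/UA = 979.9·1.748/12.27 = 139.598 min.
Solution: T(t) = T_ss + (T₀ − T_ss) e^(−t/τ).
T(171.6) = 68.3689 + (-53.2589)·0.292513 = 52.7900 °C.

52.79 °C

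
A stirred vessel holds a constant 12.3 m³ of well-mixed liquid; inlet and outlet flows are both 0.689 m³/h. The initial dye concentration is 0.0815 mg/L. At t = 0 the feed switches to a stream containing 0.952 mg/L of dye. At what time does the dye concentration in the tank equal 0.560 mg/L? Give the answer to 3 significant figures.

14.2 h

Species balance: V dC/dt = Q(C_in − C) ⇒ τ = V/Q = 17.852 h.
C(t) = C_in + (C₀ − C_in) e^(−t/τ). Set C = 0.560 and solve for t:
e^(−t/τ) = (C − C_in)/(C₀ − C_in) = (0.560 − 0.952)/(0.0815 − 0.952) = 0.45032
t = −τ ln(…) = 17.852 × 0.79781 = 14.242 h.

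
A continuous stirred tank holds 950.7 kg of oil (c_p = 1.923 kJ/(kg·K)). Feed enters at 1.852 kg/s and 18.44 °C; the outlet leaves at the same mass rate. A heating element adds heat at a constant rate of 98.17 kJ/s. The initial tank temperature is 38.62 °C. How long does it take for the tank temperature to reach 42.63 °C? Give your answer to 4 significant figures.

402.0 s

Unsteady energy balance on the tank contents: M c_p dT/dt = ṁ c_p (T_in − T) + 98.17.
τ = M/ṁ = 513.337 s; T_ss = T_in + Q̇/(ṁ c_p) = 46.0050 °C.
T(t) = T_ss + (T₀ − T_ss) e^(−t/τ). Set T = 42.63:
e^(−t/τ) = (42.63 − 46.0050)/(38.62 − 46.0050) = 0.457010
t = −513.337 · ln(0.457010) = 401.969 s.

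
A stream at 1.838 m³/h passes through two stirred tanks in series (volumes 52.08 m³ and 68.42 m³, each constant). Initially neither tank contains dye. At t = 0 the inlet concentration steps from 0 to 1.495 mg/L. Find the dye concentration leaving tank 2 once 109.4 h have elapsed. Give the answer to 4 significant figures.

1.264 mg/L

Time constants: τᵢ = Vᵢ/Q for each well-mixed tank.
τ₁ = 52.08/1.838 = 28.3351 h; τ₂ = 68.42/1.838 = 37.2252 h.
Tank 1: C₁ = C_in(1 − e^(−t/τ₁)). Tank 2 (τ₁ ≠ τ₂): C₂ = C_in[1 − (τ₁ e^(−t/τ₁) − τ₂ e^(−t/τ₂))/(τ₁ − τ₂)].
At t = 109.4: e^(−t/τ₁) = 0.0210484, e^(−t/τ₂) = 0.0529257.
C₂ = 1.495·[1 − (28.3351·0.0210484 − 37.2252·0.0529257)/(-8.89010)] = 1.495·0.845473 = 1.26398 mg/L.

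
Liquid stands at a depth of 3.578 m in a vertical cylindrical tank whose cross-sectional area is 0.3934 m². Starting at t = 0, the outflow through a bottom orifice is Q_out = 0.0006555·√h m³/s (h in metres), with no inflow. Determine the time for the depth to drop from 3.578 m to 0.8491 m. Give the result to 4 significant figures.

1164 s

Mass balance (ρ constant): A dh/dt = −0.0006555 √h.
∫ h^(−1/2) dh = −(0.0006555/A) ∫ dt, giving 2√h = 2√h₀ − (0.0006555/A) t.
t = 2A(√h₀ − √h)/0.0006555 = 2·0.3934·(√3.578 − √0.8491)/0.0006555
  = 0.786800 × (1.89156 − 0.921466) / 0.0006555 = 1164.41 s.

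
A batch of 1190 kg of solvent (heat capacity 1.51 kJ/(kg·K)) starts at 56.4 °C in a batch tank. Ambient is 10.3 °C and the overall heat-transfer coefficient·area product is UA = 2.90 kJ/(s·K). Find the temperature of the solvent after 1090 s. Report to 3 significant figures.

Unsteady energy balance on the tank contents: M c_p dT/dt = −UA(T − T_amb).
dT/dt = (T_ss − T)/τ with T_ss = T_amb = 10.300 °C, τ = M c_p/UA = 1190·1.51/2.90 = 619.62 s.
T approaches T_ss exponentially: T(t) = T_ss + (T₀ − T_ss) e^(−t/τ).
T(1090) = 10.300 + (46.100)·0.17219 = 18.238 °C.

18.2 °C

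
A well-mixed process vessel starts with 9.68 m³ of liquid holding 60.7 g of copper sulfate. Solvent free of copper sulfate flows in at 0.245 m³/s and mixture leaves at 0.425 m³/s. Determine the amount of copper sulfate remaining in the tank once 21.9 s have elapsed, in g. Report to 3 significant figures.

Total volume: dV/dt = Q_in − Q_out = -0.18000 m³/s, so V(t) = 9.68 − 0.18000 t and V(21.9) = 5.7380 m³.
Solute balance: dm/dt = 0 − Q_out C = −Q_out m/V(t).
dm/m = −Q_out dt/(V₀ − 0.18000 t); integrating gives ln(m/m₀) = −(Q_out/(Q_in−Q_out)) ln(V/V₀).
m = m₀ (V₀/V)^(Q_out/(Q_in−Q_out)) = 60.7 × (9.68/5.7380)^(-2.3611) = 17.658 g.

17.7 g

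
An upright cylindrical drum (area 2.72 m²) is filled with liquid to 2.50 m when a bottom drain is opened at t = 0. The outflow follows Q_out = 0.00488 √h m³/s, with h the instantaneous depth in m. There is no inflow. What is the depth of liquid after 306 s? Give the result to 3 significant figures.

1.71 m

With no inflow, A dh/dt = −0.00488 √h.
Separate and integrate: 2(√h − √h₀) = −(0.00488/A) t.
√h = √2.50 − 0.00488·306/(2·2.72) = 1.5811 − 0.27450 = 1.3066.
h = 1.3066² = 1.7073 m.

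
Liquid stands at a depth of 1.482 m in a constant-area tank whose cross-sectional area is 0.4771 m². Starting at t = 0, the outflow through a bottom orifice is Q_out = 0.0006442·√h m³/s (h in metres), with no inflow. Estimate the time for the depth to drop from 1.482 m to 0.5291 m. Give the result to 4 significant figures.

725.8 s

With no inflow, A dh/dt = −0.0006442 √h.
∫ h^(−1/2) dh = −(0.0006442/A) ∫ dt, giving 2√h = 2√h₀ − (0.0006442/A) t.
t = 2A(√h₀ − √h)/0.0006442 = 2·0.4771·(√1.482 − √0.5291)/0.0006442
  = 0.954200 × (1.21737 − 0.727393) / 0.0006442 = 725.769 s.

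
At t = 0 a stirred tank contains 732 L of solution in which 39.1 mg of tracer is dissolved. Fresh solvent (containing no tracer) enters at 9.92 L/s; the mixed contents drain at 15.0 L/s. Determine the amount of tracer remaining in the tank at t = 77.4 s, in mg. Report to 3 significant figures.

4.02 mg

Total volume: dV/dt = Q_in − Q_out = -5.0800 L/s, so V(t) = 732 − 5.0800 t and V(77.4) = 338.81 L.
No tracer enters, so dm/dt = −Q_out · (m/V).
dm/m = −Q_out dt/(V₀ − 5.0800 t); integrating gives ln(m/m₀) = −(Q_out/(Q_in−Q_out)) ln(V/V₀).
m = m₀ (V₀/V)^(Q_out/(Q_in−Q_out)) = 39.1 × (732/338.81)^(-2.9528) = 4.0208 mg.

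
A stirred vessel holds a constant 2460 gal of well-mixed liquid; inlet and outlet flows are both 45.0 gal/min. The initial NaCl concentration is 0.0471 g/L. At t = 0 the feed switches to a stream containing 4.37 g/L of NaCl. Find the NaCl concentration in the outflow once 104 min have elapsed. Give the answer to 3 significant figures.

Accumulation = in − out for the solute gives V dC/dt = Q(C_in − C).
Rewrite as dC/dt + C/τ = C_in/τ, τ = V/Q = 54.667 min.
This is linear first-order; C(t) = C_in + (C₀ − C_in) e^(−t/τ).
C(104) = 4.37 + (0.0471 − 4.37)·e^(−104/54.667) = 4.37 + (-4.3229)·0.14920 = 3.7250 g/L.

3.73 g/L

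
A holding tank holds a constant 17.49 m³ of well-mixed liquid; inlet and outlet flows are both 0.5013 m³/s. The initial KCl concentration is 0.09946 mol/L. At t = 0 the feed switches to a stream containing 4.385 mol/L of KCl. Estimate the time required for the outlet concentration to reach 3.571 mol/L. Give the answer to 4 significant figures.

57.95 s

Species balance: V dC/dt = Q(C_in − C) ⇒ τ = V/Q = 34.8893 s.
C(t) = C_in + (C₀ − C_in) e^(−t/τ). Set C = 3.571 and solve for t:
e^(−t/τ) = (C − C_in)/(C₀ − C_in) = (3.571 − 4.385)/(0.09946 − 4.385) = 0.189941
t = −τ ln(…) = 34.8893 × 1.66104 = 57.9526 s.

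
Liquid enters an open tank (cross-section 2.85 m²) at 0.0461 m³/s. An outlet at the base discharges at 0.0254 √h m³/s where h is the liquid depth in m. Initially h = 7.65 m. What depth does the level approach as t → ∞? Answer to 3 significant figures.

3.29 m

Level balance: A dh/dt = 0.0461 − 0.0254 √h. Setting dh/dt = 0:
Q_in = 0.0254 √h_ss ⇒ √h_ss = 0.0461/0.0254 = 1.8150.
h_ss = 1.8150² = 3.2941 m. (Since h₀ = 7.65 m > h_ss, the level will fall toward this value.)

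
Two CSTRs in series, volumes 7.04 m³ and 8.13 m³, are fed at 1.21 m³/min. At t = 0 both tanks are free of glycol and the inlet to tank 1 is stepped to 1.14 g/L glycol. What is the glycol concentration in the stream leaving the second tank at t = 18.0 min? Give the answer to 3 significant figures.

Species balance on tank i: dCᵢ/dt = (Cᵢ₋₁ − Cᵢ)/τᵢ with τᵢ = Vᵢ/Q.
τ₁ = 7.04/1.21 = 5.8182 min; τ₂ = 8.13/1.21 = 6.7190 min.
Tank 1: C₁ = C_in(1 − e^(−t/τ₁)). Tank 2 (τ₁ ≠ τ₂): C₂ = C_in[1 − (τ₁ e^(−t/τ₁) − τ₂ e^(−t/τ₂))/(τ₁ − τ₂)].
At t = 18.0: e^(−t/τ₁) = 0.045332, e^(−t/τ₂) = 0.068634.
C₂ = 1.14·[1 − (5.8182·0.045332 − 6.7190·0.068634)/(-0.90083)] = 1.14·0.78086 = 0.89018 g/L.

0.890 g/L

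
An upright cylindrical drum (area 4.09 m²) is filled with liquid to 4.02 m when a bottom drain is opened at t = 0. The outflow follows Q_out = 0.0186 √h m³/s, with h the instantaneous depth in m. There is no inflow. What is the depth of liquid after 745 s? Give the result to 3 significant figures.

0.0967 m

A dh/dt = −Q_out = −0.0186 √h.
∫ h^(−1/2) dh = −(0.0186/A) ∫ dt, giving 2√h = 2√h₀ − (0.0186/A) t.
√h = √4.02 − 0.0186·745/(2·4.09) = 2.0050 − 1.6940 = 0.31098.
h = 0.31098² = 0.096711 m.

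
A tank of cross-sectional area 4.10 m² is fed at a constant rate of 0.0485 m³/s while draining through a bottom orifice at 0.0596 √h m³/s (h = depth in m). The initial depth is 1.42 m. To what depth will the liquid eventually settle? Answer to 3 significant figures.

0.662 m

Level balance: A dh/dt = 0.0485 − 0.0596 √h. Setting dh/dt = 0:
Q_in = 0.0596 √h_ss ⇒ √h_ss = 0.0485/0.0596 = 0.81376.
h_ss = 0.81376² = 0.66220 m. (Since h₀ = 1.42 m > h_ss, the level will fall toward this value.)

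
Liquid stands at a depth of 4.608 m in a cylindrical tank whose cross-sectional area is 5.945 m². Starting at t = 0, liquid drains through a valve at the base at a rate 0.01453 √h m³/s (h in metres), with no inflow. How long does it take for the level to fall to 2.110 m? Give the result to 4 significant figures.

With no inflow, A dh/dt = −0.01453 √h.
This is separable: 2 d(√h)/dt = −0.01453/A, so √h = √h₀ − (0.01453/(2A)) t.
t = 2A(√h₀ − √h)/0.01453 = 2·5.945·(√4.608 − √2.110)/0.01453
  = 11.8900 × (2.14663 − 1.45258) / 0.01453 = 567.939 s.

567.9 s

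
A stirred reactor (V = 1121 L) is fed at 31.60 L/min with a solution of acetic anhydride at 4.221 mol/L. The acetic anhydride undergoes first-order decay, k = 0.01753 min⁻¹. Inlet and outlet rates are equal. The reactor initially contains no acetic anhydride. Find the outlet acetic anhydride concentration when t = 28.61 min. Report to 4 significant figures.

1.899 mol/L

Accumulation = in − out − consumed: V dC/dt = Q C_in − Q C − k V C.
dC/dt = (Q/V) C_in − (Q/V + k) C; effective rate a = Q/V + k = 0.0281891 + 0.01753 = 0.0457191 min⁻¹.
C_ss = Q C_in/(Q + kV) = 2.60255 mol/L; C(t) = C_ss + (C₀ − C_ss) e^(−a t).
C(28.61) = 2.60255 + (-2.60255)·e^(−0.0457191·28.61) = 2.60255 + (-2.60255)·0.270354 = 1.89894 mol/L.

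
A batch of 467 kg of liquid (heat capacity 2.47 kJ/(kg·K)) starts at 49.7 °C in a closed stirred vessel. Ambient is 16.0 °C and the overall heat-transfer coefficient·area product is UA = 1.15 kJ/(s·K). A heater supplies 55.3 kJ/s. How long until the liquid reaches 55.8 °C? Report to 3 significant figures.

Lumped-capacitance energy balance: M c_p dT/dt = UA(T_amb − T) + Q̇.
τ = M c_p/UA = 1003.0 s; T_ss = T_amb + Q̇/UA = 16.0 + 55.3/1.15 = 64.087 °C.
T(t) = T_ss + (T₀ − T_ss)e^(−t/τ); set T = 55.8:
t = −τ ln[(T − T_ss)/(T₀ − T_ss)] = −1003.0 · ln(0.57600) = 553.31 s.

553 s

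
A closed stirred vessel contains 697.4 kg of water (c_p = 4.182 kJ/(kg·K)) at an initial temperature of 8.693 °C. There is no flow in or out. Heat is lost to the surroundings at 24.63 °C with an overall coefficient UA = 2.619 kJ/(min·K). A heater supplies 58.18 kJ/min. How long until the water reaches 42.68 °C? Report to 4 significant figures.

M c_p dT/dt = −UA(T − T_amb) + Q̇.
τ = M c_p/UA = 1113.60 min; T_ss = T_amb + Q̇/UA = 24.63 + 58.18/2.619 = 46.8446 °C.
T(t) = T_ss + (T₀ − T_ss)e^(−t/τ); set T = 42.68:
t = −τ ln[(T − T_ss)/(T₀ − T_ss)] = −1113.60 · ln(0.109159) = 2466.58 min.

2467 min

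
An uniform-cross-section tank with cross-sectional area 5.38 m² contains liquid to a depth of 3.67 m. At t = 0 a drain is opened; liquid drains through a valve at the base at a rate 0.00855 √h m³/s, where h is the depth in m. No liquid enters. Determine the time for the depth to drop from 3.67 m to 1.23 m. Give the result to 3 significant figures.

With no inflow, A dh/dt = −0.00855 √h.
Separate and integrate: 2(√h − √h₀) = −(0.00855/A) t.
t = 2A(√h₀ − √h)/0.00855 = 2·5.38·(√3.67 − √1.23)/0.00855
  = 10.760 × (1.9157 − 1.1091) / 0.00855 = 1015.2 s.

1020 s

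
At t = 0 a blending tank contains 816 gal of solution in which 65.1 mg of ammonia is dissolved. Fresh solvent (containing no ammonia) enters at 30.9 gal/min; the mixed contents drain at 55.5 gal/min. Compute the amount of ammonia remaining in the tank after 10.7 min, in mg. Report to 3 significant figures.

Let m(t) be the amount of ammonia. Volume: V(t) = V₀ + (Q_in − Q_out) t = 816 − 24.600 t; V(10.7) = 552.78 gal.
Solute balance: dm/dt = 0 − Q_out C = −Q_out m/V(t).
Separate: dm/m = −Q_out dt/V(t) ⇒ ln(m/m₀) = −(Q_out/(Q_in−Q_out)) ln(V/V₀).
m = m₀ (V₀/V)^(Q_out/(Q_in−Q_out)) = 65.1 × (816/552.78)^(-2.2561) = 27.039 mg.

27.0 mg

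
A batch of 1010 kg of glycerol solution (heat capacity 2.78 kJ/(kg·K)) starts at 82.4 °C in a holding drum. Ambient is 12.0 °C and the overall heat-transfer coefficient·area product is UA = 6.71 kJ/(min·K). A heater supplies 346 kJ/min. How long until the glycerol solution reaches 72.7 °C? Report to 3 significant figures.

Lumped-capacitance energy balance: M c_p dT/dt = UA(T_amb − T) + Q̇.
τ = M c_p/UA = 418.45 min; T_ss = T_amb + Q̇/UA = 12.0 + 346/6.71 = 63.565 °C.
T(t) = T_ss + (T₀ − T_ss)e^(−t/τ); set T = 72.7:
t = −τ ln[(T − T_ss)/(T₀ − T_ss)] = −418.45 · ln(0.48501) = 302.79 min.

303 min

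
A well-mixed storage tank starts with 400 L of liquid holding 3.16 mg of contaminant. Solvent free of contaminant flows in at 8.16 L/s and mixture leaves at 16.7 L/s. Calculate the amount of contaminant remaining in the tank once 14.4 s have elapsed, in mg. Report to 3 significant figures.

Total volume: dV/dt = Q_in − Q_out = -8.5400 L/s, so V(t) = 400 − 8.5400 t and V(14.4) = 277.02 L.
Solute balance: dm/dt = 0 − Q_out C = −Q_out m/V(t).
dm/m = −Q_out dt/(V₀ − 8.5400 t); integrating gives ln(m/m₀) = −(Q_out/(Q_in−Q_out)) ln(V/V₀).
m = m₀ (V₀/V)^(Q_out/(Q_in−Q_out)) = 3.16 × (400/277.02)^(-1.9555) = 1.5406 mg.

1.54 mg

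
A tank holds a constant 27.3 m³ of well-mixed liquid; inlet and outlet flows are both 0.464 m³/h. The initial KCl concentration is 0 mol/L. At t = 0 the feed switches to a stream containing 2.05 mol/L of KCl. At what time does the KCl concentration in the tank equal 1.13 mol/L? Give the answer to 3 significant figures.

47.1 h

Species balance: V dC/dt = Q(C_in − C) ⇒ τ = V/Q = 58.836 h.
C(t) = C_in + (C₀ − C_in) e^(−t/τ). Set C = 1.13 and solve for t:
e^(−t/τ) = (C − C_in)/(C₀ − C_in) = (1.13 − 2.05)/(0 − 2.05) = 0.44878
t = −τ ln(…) = 58.836 × 0.80122 = 47.141 h.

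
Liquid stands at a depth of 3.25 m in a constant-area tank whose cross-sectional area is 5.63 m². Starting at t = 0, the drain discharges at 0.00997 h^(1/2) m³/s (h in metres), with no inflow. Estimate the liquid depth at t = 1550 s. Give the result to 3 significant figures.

0.185 m

Accumulation of liquid (constant cross-section A): A dh/dt = −0.00997 √h.
This is separable: 2 d(√h)/dt = −0.00997/A, so √h = √h₀ − (0.00997/(2A)) t.
√h = √3.25 − 0.00997·1550/(2·5.63) = 1.8028 − 1.3724 = 0.43035.
h = 0.43035² = 0.18520 m.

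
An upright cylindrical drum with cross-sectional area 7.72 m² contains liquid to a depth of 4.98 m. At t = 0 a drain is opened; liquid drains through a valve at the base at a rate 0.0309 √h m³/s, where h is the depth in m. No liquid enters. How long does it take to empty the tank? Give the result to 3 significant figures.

A dh/dt = −Q_out = −0.0309 √h.
Separate and integrate: 2(√h − √h₀) = −(0.0309/A) t.
Tank is empty when √h = 0: t_empty = 2A√h₀/0.0309.
t_empty = 2·7.72·√4.98/0.0309 = 15.440·2.2316/0.0309 = 1115.1 s.

1120 s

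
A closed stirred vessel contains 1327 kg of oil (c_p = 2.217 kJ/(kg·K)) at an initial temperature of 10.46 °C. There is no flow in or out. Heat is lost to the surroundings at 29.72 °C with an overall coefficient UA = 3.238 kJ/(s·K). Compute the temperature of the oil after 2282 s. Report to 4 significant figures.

28.16 °C

M c_p dT/dt = −UA(T − T_amb).
dT/dt = (T_ss − T)/τ with T_ss = T_amb = 29.7200 °C, τ = M c_p/UA = 1327·2.217/3.238 = 908.573 s.
T approaches T_ss exponentially: T(t) = T_ss + (T₀ − T_ss) e^(−t/τ).
T(2282) = 29.7200 + (-19.2600)·0.0811358 = 28.1573 °C.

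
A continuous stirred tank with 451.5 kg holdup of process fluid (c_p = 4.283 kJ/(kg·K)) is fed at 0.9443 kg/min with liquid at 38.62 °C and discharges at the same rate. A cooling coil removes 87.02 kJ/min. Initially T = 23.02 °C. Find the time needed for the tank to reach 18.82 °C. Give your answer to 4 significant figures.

591.8 min

Heat balance on the well-mixed liquid: M c_p dT/dt = ṁ c_p (T_in − T) − 87.02.
τ = M/ṁ = 478.132 min; T_ss = T_in − Q̇/(ṁ c_p) = 17.1040 °C.
T(t) = T_ss + (T₀ − T_ss) e^(−t/τ). Set T = 18.82:
e^(−t/τ) = (18.82 − 17.1040)/(23.02 − 17.1040) = 0.290058
t = −478.132 · ln(0.290058) = 591.772 min.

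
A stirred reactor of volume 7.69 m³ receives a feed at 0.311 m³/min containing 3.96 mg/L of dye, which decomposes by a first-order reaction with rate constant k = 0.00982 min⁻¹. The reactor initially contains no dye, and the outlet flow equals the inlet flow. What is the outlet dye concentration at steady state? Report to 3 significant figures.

3.19 mg/L

Accumulation = in − out − consumed: V dC/dt = Q C_in − Q C − k V C.
At steady state: 0 = Q C_in − (Q + kV) C_ss, so C_ss = Q C_in/(Q + kV).
C_ss = 0.311·3.96/(0.311 + 0.00982·7.69) = 1.2316/0.38652 = 3.1863 mg/L.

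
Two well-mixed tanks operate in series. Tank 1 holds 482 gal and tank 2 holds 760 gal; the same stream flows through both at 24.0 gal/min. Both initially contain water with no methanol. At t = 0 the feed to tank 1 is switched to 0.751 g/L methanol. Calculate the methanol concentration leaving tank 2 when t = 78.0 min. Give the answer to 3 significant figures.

0.603 g/L

Species balance on tank i: dCᵢ/dt = (Cᵢ₋₁ − Cᵢ)/τᵢ with τᵢ = Vᵢ/Q.
τ₁ = 482/24.0 = 20.083 min; τ₂ = 760/24.0 = 31.667 min.
Tank 1: C₁ = C_in(1 − e^(−t/τ₁)). Tank 2 (τ₁ ≠ τ₂): C₂ = C_in[1 − (τ₁ e^(−t/τ₁) − τ₂ e^(−t/τ₂))/(τ₁ − τ₂)].
At t = 78.0: e^(−t/τ₁) = 0.020572, e^(−t/τ₂) = 0.085166.
C₂ = 0.751·[1 − (20.083·0.020572 − 31.667·0.085166)/(-11.583)] = 0.751·0.80284 = 0.60293 g/L.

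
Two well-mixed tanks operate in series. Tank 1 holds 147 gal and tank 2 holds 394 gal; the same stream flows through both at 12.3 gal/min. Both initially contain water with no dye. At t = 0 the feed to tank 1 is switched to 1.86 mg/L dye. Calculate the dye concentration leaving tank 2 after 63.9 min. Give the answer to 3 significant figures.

Time constants: τᵢ = Vᵢ/Q for each well-mixed tank.
τ₁ = 147/12.3 = 11.951 min; τ₂ = 394/12.3 = 32.033 min.
Solving the cascade with C₁(0)=C₂(0)=0 gives C₂(t) = C_in[1 − (τ₁ e^(−t/τ₁) − τ₂ e^(−t/τ₂))/(τ₁ − τ₂)].
At t = 63.9: e^(−t/τ₁) = 0.0047637, e^(−t/τ₂) = 0.13603.
C₂ = 1.86·[1 − (11.951·0.0047637 − 32.033·0.13603)/(-20.081)] = 1.86·0.78584 = 1.4617 mg/L.

1.46 mg/L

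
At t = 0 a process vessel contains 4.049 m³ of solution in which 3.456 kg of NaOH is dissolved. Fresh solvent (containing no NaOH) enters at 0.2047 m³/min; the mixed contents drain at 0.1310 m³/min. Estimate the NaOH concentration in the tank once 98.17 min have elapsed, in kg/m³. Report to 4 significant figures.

Total volume: dV/dt = Q_in − Q_out = 0.0737000 m³/min, so V(t) = 4.049 + 0.0737000 t and V(98.17) = 11.2841 m³.
Solute balance: dm/dt = 0 − Q_out C = −Q_out m/V(t).
Separate: dm/m = −Q_out dt/V(t) ⇒ ln(m/m₀) = −(Q_out/(Q_in−Q_out)) ln(V/V₀).
m = m₀ (V₀/V)^(Q_out/(Q_in−Q_out)) = 3.456 × (4.049/11.2841)^(1.77748) = 0.558963 kg.
C = m/V = 0.558963/11.2841 = 0.0495353 kg/m³.

0.04954 kg/m³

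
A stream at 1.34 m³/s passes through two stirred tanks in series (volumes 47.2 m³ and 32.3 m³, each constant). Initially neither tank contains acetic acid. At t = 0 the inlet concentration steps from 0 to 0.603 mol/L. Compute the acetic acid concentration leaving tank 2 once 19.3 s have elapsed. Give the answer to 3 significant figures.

0.0856 mol/L

Species balance on tank i: dCᵢ/dt = (Cᵢ₋₁ − Cᵢ)/τᵢ with τᵢ = Vᵢ/Q.
τ₁ = 47.2/1.34 = 35.224 s; τ₂ = 32.3/1.34 = 24.104 s.
Tank 1: C₁ = C_in(1 − e^(−t/τ₁)). Tank 2 (τ₁ ≠ τ₂): C₂ = C_in[1 − (τ₁ e^(−t/τ₁) − τ₂ e^(−t/τ₂))/(τ₁ − τ₂)].
At t = 19.3: e^(−t/τ₁) = 0.57815, e^(−t/τ₂) = 0.44902.
C₂ = 0.603·[1 − (35.224·0.57815 − 24.104·0.44902)/(11.119)] = 0.603·0.14193 = 0.085586 mol/L.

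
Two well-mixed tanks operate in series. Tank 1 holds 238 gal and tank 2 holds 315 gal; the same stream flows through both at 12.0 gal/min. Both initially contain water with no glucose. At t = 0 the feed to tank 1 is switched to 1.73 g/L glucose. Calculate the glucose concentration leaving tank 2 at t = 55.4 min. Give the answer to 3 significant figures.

Time constants: τᵢ = Vᵢ/Q for each well-mixed tank.
τ₁ = 238/12.0 = 19.833 min; τ₂ = 315/12.0 = 26.250 min.
Tank 1: C₁ = C_in(1 − e^(−t/τ₁)). Tank 2 (τ₁ ≠ τ₂): C₂ = C_in[1 − (τ₁ e^(−t/τ₁) − τ₂ e^(−t/τ₂))/(τ₁ − τ₂)].
At t = 55.4: e^(−t/τ₁) = 0.061220, e^(−t/τ₂) = 0.12118.
C₂ = 1.73·[1 − (19.833·0.061220 − 26.250·0.12118)/(-6.4167)] = 1.73·0.69349 = 1.1997 g/L.

1.20 g/L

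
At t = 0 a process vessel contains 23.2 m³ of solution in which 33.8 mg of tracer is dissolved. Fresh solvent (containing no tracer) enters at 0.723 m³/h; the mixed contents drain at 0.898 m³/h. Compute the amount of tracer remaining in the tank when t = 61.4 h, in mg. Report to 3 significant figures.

1.39 mg

Total volume: dV/dt = Q_in − Q_out = -0.17500 m³/h, so V(t) = 23.2 − 0.17500 t and V(61.4) = 12.455 m³.
Species balance (pure solvent in): dm/dt = −Q_out · m/V(t).
Separate: dm/m = −Q_out dt/V(t) ⇒ ln(m/m₀) = −(Q_out/(Q_in−Q_out)) ln(V/V₀).
m = m₀ (V₀/V)^(Q_out/(Q_in−Q_out)) = 33.8 × (23.2/12.455)^(-5.1314) = 1.3890 mg.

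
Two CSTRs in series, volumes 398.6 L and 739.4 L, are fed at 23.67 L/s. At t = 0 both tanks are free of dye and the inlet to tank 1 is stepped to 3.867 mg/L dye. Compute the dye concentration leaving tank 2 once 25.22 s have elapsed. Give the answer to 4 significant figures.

1.136 mg/L

Each tank obeys Vᵢ dCᵢ/dt = Q(Cᵢ₋₁ − Cᵢ), so τᵢ = Vᵢ/Q.
τ₁ = 398.6/23.67 = 16.8399 s; τ₂ = 739.4/23.67 = 31.2379 s.
Tank 1: C₁ = C_in(1 − e^(−t/τ₁)). Tank 2 (τ₁ ≠ τ₂): C₂ = C_in[1 − (τ₁ e^(−t/τ₁) − τ₂ e^(−t/τ₂))/(τ₁ − τ₂)].
At t = 25.22: e^(−t/τ₁) = 0.223658, e^(−t/τ₂) = 0.446037.
C₂ = 3.867·[1 − (16.8399·0.223658 − 31.2379·0.446037)/(-14.3980)] = 3.867·0.293869 = 1.13639 mg/L.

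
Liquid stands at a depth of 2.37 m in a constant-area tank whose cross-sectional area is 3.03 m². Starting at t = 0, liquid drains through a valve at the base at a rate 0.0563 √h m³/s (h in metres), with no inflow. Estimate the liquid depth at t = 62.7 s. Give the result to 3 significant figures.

With no inflow, A dh/dt = −0.0563 √h.
∫ h^(−1/2) dh = −(0.0563/A) ∫ dt, giving 2√h = 2√h₀ − (0.0563/A) t.
√h = √2.37 − 0.0563·62.7/(2·3.03) = 1.5395 − 0.58251 = 0.95697.
h = 0.95697² = 0.91579 m.

0.916 m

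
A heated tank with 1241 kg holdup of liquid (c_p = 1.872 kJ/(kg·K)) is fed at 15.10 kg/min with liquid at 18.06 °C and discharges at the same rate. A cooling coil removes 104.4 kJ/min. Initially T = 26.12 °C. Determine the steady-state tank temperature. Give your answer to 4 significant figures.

M c_p dT/dt = ṁ c_p (T_in − T) − Q̇.
At steady state dT/dt = 0 ⇒ T_ss = T_in − Q̇/(ṁ c_p) = 18.06 − 104.4/(15.10·1.872) = 14.3667 °C.

14.37 °C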